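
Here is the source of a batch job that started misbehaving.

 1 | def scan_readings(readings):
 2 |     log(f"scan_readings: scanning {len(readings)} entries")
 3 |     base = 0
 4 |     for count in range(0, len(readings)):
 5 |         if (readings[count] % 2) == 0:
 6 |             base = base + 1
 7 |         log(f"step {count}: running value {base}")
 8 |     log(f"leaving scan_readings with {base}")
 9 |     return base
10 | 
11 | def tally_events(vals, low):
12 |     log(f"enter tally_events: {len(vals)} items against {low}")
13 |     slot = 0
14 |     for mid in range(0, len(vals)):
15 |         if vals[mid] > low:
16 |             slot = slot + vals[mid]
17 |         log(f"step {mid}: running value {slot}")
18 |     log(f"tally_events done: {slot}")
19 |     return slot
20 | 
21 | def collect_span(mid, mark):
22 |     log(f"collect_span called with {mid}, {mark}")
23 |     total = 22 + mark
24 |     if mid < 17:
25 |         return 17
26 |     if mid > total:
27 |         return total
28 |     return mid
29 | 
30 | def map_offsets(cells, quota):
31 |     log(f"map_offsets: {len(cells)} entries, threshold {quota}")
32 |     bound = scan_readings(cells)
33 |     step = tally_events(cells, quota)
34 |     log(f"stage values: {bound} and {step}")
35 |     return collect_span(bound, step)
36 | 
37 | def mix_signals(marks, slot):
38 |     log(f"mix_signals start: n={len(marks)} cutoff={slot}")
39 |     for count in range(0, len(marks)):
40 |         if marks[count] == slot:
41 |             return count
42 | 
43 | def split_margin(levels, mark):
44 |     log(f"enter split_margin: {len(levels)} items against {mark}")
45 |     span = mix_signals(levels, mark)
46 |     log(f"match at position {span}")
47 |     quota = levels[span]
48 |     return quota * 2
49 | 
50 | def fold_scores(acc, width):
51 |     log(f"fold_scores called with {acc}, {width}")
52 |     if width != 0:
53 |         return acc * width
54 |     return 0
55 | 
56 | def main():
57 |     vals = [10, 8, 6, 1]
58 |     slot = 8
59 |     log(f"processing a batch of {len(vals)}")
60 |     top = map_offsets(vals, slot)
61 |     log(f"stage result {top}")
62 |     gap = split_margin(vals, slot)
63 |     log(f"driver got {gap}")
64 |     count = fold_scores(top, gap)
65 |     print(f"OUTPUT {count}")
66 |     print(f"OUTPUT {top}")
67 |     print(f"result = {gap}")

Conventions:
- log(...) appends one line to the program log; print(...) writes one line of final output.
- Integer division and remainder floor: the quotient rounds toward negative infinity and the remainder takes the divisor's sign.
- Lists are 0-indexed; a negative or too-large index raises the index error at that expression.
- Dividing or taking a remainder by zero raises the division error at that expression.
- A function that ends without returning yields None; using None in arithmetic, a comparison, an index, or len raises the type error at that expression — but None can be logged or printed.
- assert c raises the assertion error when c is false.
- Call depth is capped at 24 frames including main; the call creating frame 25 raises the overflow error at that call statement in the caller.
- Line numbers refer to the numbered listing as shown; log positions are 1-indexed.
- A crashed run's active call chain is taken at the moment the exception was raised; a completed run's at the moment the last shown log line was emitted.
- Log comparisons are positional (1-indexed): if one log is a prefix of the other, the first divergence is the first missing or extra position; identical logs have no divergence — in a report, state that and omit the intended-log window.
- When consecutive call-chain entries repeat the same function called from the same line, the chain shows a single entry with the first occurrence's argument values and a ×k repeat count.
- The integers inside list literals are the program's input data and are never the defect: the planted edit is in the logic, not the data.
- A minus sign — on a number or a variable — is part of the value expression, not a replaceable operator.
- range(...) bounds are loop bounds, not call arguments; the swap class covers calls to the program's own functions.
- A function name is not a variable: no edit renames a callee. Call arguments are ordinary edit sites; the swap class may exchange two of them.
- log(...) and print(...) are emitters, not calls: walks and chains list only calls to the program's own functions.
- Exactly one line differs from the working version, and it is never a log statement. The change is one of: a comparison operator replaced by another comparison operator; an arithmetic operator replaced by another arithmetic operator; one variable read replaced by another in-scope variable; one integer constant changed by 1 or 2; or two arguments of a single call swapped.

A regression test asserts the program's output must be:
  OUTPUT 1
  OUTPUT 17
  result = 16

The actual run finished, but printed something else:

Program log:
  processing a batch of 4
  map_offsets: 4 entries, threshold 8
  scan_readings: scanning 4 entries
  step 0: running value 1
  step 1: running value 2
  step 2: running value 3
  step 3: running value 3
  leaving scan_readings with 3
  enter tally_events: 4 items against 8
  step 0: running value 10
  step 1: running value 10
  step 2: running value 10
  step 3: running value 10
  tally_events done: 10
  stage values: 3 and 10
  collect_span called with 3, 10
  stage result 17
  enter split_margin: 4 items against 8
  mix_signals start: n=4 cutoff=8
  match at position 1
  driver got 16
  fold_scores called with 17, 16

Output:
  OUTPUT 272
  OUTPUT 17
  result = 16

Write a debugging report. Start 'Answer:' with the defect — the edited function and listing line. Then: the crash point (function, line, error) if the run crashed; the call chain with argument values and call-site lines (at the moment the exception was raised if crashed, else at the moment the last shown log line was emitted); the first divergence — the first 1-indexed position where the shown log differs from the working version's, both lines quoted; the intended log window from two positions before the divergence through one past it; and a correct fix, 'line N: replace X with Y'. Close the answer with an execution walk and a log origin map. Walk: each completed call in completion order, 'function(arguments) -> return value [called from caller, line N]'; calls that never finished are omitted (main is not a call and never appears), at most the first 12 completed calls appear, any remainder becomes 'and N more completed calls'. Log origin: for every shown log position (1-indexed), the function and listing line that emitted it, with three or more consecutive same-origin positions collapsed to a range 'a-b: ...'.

Answer: the defect is in fold_scores at line 53.
The tell: No log line changed; the fault shows up purely in the output.
Call chain: main -> fold_scores(17, 16) (called at line 64).
First divergence: none — the logs agree in full.
Execution walk:
  scan_readings([10, 8, 6, 1]) -> 3  [called from map_offsets, line 32]
  tally_events([10, 8, 6, 1], 8) -> 10  [called from map_offsets, line 33]
  collect_span(3, 10) -> 17  [called from map_offsets, line 35]
  map_offsets([10, 8, 6, 1], 8) -> 17  [called from main, line 60]
  mix_signals([10, 8, 6, 1], 8) -> 1  [called from split_margin, line 45]
  split_margin([10, 8, 6, 1], 8) -> 16  [called from main, line 62]
  fold_scores(17, 16) -> 272  [called from main, line 64]
Log origin:
  1: logged in main at line 59
  2: logged in map_offsets at line 31
  3: logged in scan_readings at line 2
  4-7: logged in scan_readings at line 7
  8: logged in scan_readings at line 8
  9: logged in tally_events at line 12
  10-13: logged in tally_events at line 17
  14: logged in tally_events at line 18
  15: logged in map_offsets at line 34
  16: logged in collect_span at line 22
  17: logged in main at line 61
  18: logged in split_margin at line 44
  19: logged in mix_signals at line 38
  20: logged in split_margin at line 46
  21: logged in main at line 63
  22: logged in fold_scores at line 51
A correct fix: line 53: replace `*` with `//`.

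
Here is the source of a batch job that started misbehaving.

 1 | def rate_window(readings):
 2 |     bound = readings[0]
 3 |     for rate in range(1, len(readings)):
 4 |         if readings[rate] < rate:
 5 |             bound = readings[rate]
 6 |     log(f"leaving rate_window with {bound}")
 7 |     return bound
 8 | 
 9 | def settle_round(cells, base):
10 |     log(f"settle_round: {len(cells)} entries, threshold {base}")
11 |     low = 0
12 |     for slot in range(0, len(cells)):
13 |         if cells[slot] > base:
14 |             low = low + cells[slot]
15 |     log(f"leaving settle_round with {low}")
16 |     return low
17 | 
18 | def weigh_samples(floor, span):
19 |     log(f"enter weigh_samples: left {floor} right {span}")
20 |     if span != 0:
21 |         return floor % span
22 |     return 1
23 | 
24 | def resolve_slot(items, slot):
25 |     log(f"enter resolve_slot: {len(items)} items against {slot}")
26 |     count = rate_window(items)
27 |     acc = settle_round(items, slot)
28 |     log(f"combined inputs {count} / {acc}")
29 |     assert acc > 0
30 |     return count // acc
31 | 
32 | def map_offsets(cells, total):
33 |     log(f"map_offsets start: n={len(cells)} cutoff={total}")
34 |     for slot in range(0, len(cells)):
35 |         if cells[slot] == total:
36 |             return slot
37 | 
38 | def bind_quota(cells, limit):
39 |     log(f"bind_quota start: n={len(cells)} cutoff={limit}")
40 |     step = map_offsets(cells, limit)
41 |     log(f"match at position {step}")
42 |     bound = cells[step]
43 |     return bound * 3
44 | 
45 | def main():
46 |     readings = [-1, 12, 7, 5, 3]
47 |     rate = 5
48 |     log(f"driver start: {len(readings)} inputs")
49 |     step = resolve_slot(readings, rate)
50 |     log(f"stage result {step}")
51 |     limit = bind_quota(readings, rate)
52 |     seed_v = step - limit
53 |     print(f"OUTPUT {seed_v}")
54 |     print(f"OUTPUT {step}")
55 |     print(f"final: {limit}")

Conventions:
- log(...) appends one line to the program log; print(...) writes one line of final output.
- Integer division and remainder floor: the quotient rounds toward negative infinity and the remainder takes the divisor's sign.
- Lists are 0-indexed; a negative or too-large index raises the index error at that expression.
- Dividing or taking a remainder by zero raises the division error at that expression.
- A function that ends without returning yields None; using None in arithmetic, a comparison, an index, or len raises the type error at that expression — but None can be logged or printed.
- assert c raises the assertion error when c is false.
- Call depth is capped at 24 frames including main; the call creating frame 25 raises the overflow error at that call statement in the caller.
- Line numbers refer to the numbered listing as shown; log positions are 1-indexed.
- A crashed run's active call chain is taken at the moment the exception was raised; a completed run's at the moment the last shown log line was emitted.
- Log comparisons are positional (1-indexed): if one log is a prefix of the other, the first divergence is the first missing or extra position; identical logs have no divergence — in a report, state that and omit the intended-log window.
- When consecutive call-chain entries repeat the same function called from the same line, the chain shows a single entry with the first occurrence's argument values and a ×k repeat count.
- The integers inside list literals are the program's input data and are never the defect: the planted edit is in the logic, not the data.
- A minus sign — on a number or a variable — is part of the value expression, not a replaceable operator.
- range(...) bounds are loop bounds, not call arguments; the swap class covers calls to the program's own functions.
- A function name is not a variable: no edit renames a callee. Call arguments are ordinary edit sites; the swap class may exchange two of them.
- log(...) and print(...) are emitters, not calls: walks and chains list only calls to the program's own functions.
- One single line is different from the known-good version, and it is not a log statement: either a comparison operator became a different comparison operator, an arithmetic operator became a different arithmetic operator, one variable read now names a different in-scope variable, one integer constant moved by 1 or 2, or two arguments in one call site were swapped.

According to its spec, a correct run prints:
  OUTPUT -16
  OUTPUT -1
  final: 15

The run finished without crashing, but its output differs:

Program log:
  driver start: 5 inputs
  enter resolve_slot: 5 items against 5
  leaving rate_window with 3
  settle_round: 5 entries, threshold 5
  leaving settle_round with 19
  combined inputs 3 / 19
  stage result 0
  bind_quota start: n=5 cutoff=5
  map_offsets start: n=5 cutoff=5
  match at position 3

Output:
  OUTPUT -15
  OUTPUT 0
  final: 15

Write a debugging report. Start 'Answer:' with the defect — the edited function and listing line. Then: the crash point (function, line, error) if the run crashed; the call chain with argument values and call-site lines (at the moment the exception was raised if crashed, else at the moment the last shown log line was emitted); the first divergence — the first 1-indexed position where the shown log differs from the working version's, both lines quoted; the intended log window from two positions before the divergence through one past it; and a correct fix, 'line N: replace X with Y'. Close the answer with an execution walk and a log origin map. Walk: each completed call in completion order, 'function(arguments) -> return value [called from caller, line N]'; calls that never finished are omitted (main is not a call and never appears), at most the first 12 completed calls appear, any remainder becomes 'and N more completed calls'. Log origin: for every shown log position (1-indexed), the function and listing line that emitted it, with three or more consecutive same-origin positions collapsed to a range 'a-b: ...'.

Answer: the defect is in rate_window at line 4.
Key fact: The earliest visible damage is log position 3 — 'leaving rate_window with 3' rather than the intended 'leaving rate_window with -1'.
Call chain: main -> bind_quota([-1, 12, 7, 5, 3], 5) (called at line 51).
First divergence: position 3; shown 'leaving rate_window with 3' vs intended 'leaving rate_window with -1'.
Intended log window:
  1: driver start: 5 inputs
  2: enter resolve_slot: 5 items against 5
  3: leaving rate_window with -1
  4: settle_round: 5 entries, threshold 5
Execution walk:
  rate_window([-1, 12, 7, 5, 3]) -> 3  [called from resolve_slot, line 26]
  settle_round([-1, 12, 7, 5, 3], 5) -> 19  [called from resolve_slot, line 27]
  resolve_slot([-1, 12, 7, 5, 3], 5) -> 0  [called from main, line 49]
  map_offsets([-1, 12, 7, 5, 3], 5) -> 3  [called from bind_quota, line 40]
  bind_quota([-1, 12, 7, 5, 3], 5) -> 15  [called from main, line 51]
Origin of each log line:
  1: emitted by main (line 48)
  2: emitted by resolve_slot (line 25)
  3: emitted by rate_window (line 6)
  4: emitted by settle_round (line 10)
  5: emitted by settle_round (line 15)
  6: emitted by resolve_slot (line 28)
  7: emitted by main (line 50)
  8: emitted by bind_quota (line 39)
  9: emitted by map_offsets (line 33)
  10: emitted by bind_quota (line 41)
A correct fix: line 4: replace `readings[rate] < rate` with `readings[rate] < bound`.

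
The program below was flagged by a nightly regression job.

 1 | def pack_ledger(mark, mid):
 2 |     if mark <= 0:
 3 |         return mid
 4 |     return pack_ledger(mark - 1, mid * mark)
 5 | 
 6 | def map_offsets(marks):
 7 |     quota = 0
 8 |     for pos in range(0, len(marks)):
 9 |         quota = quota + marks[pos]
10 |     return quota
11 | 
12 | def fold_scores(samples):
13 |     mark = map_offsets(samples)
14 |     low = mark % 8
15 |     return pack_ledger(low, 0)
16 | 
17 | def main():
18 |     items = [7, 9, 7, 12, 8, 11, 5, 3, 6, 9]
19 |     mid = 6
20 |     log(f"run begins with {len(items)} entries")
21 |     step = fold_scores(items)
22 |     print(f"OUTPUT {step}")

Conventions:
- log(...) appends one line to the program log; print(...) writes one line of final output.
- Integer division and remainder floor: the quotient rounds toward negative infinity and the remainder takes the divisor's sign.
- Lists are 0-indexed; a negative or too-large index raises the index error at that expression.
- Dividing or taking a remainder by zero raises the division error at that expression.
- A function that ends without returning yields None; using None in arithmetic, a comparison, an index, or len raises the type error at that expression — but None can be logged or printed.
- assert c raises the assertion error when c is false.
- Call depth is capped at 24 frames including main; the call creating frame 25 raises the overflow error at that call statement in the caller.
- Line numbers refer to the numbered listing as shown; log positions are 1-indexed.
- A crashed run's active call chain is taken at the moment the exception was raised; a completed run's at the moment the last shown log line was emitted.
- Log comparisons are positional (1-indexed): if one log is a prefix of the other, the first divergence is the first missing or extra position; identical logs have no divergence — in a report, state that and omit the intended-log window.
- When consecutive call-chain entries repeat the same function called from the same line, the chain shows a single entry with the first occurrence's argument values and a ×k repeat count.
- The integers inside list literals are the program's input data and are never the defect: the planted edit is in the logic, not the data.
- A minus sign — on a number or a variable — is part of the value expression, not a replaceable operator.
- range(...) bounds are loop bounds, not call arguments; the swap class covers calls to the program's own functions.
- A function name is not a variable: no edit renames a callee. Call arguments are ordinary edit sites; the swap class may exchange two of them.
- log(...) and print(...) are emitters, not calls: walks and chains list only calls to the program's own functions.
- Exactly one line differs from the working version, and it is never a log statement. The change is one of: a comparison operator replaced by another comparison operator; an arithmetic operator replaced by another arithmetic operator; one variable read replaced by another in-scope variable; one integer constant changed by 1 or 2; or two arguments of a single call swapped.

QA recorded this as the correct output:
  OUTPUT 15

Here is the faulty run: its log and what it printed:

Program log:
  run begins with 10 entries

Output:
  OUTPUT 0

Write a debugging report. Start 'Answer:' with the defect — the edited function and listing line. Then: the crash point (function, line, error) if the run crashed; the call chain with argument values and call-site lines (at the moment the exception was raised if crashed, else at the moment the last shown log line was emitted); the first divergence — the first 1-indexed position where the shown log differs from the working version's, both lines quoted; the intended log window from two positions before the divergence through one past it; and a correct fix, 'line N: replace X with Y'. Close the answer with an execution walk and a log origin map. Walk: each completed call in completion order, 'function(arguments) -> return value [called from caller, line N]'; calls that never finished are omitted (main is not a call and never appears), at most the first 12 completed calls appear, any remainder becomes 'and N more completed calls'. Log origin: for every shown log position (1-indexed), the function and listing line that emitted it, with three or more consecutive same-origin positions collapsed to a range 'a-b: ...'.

Answer: the defect is in pack_ledger at line 4.
Key observation: Every logged value matches the working version; the printed result is what differs.
Call chain: main.
First divergence: there is none — every log position agrees.
Execution walk:
  map_offsets([7, 9, 7, 12, 8, 11, 5, 3, 6, 9]) -> 77  [called from fold_scores, line 13]
  pack_ledger(0, 0) -> 0  [called from pack_ledger, line 4]
  pack_ledger(1, 0) -> 0  [called from pack_ledger, line 4]
  pack_ledger(2, 0) -> 0  [called from pack_ledger, line 4]
  pack_ledger(3, 0) -> 0  [called from pack_ledger, line 4]
  pack_ledger(4, 0) -> 0  [called from pack_ledger, line 4]
  pack_ledger(5, 0) -> 0  [called from fold_scores, line 15]
  fold_scores([7, 9, 7, 12, 8, 11, 5, 3, 6, 9]) -> 0  [called from main, line 21]
Log line origins:
  1: from main, line 20
A correct fix: line 4: replace `*` with `+`.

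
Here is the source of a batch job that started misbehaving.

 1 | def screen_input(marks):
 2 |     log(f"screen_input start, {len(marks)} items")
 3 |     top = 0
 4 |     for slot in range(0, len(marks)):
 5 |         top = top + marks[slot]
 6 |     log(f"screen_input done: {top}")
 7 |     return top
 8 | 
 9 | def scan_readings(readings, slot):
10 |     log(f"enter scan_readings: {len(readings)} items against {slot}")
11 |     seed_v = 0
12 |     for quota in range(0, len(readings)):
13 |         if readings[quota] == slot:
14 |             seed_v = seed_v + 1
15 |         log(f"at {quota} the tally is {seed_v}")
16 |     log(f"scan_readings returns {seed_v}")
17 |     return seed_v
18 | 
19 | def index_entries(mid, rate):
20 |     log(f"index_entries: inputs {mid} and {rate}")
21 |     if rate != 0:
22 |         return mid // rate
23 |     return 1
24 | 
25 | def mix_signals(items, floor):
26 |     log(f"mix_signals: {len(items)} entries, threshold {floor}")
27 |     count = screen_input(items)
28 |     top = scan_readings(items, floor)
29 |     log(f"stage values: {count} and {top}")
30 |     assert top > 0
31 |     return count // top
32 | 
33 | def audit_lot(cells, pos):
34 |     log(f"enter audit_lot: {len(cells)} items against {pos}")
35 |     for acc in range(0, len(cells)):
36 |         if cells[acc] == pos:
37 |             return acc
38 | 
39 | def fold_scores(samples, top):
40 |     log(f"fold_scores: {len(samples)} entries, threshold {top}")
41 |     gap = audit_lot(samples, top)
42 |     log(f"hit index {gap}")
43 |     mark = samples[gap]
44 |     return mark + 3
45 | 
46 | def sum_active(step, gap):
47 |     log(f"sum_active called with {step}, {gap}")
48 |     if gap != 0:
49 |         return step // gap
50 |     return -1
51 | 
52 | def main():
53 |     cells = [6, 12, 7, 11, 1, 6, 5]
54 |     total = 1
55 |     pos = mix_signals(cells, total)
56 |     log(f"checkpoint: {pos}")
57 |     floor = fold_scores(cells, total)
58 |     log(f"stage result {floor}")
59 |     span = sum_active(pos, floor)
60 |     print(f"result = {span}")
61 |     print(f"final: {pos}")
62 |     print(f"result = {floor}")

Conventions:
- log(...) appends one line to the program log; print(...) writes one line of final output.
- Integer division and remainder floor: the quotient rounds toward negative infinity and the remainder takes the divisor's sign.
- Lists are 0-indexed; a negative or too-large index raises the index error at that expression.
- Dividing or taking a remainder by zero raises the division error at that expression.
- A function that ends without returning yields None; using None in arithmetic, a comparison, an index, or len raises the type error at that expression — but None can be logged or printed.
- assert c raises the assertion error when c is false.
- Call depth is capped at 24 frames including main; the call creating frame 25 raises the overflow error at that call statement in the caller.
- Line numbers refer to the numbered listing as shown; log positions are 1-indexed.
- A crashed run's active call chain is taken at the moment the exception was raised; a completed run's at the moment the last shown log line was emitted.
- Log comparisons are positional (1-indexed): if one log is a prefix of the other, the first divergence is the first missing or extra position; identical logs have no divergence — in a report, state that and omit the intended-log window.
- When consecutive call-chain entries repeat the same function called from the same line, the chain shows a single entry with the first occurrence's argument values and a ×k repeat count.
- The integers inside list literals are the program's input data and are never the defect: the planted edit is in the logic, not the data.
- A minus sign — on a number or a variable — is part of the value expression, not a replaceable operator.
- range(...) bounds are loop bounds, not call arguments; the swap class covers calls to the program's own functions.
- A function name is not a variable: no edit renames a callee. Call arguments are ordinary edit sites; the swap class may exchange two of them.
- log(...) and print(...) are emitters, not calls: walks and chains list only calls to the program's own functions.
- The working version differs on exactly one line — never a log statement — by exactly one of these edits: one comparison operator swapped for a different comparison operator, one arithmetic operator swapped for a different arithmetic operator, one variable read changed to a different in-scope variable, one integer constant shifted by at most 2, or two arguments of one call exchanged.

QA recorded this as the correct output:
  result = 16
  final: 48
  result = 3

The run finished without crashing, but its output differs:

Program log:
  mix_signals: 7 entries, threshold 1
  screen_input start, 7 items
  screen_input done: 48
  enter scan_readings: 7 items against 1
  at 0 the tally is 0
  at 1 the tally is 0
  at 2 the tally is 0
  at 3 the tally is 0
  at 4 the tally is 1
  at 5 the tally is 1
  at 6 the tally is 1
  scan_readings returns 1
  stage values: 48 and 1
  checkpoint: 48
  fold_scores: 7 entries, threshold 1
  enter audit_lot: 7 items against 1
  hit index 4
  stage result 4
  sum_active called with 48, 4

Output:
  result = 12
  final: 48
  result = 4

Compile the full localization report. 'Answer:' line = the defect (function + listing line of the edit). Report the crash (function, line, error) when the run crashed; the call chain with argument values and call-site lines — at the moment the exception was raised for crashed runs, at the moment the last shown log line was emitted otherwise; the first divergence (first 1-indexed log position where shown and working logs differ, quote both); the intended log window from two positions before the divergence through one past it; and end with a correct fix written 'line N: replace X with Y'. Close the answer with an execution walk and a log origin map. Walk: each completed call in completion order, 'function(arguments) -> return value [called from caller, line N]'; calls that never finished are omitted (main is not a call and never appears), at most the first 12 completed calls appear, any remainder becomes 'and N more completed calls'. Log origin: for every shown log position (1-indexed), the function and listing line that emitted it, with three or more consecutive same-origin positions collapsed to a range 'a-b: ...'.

Answer: the defect is in fold_scores at line 44.
Core observation: Everything matches until log position 18, which reads 'stage result 4' in place of 'stage result 3'.
Call chain: main -> sum_active(48, 4) (called at line 59).
First divergence: position 18 — the shown line 'stage result 4' should read 'stage result 3'.
Intended log window:
  16: enter audit_lot: 7 items against 1
  17: hit index 4
  18: stage result 3
  19: sum_active called with 48, 3
Execution walk:
  screen_input([6, 12, 7, 11, 1, 6, 5]) -> 48  [called from mix_signals, line 27]
  scan_readings([6, 12, 7, 11, 1, 6, 5], 1) -> 1  [called from mix_signals, line 28]
  mix_signals([6, 12, 7, 11, 1, 6, 5], 1) -> 48  [called from main, line 55]
  audit_lot([6, 12, 7, 11, 1, 6, 5], 1) -> 4  [called from fold_scores, line 41]
  fold_scores([6, 12, 7, 11, 1, 6, 5], 1) -> 4  [called from main, line 57]
  sum_active(48, 4) -> 12  [called from main, line 59]
Origin of each log line:
  1: emitted by mix_signals (line 26)
  2: emitted by screen_input (line 2)
  3: emitted by screen_input (line 6)
  4: emitted by scan_readings (line 10)
  5-11: emitted by scan_readings (line 15)
  12: emitted by scan_readings (line 16)
  13: emitted by mix_signals (line 29)
  14: emitted by main (line 56)
  15: emitted by fold_scores (line 40)
  16: emitted by audit_lot (line 34)
  17: emitted by fold_scores (line 42)
  18: emitted by main (line 58)
  19: emitted by sum_active (line 47)
A correct fix: line 44: replace `+` with `*`.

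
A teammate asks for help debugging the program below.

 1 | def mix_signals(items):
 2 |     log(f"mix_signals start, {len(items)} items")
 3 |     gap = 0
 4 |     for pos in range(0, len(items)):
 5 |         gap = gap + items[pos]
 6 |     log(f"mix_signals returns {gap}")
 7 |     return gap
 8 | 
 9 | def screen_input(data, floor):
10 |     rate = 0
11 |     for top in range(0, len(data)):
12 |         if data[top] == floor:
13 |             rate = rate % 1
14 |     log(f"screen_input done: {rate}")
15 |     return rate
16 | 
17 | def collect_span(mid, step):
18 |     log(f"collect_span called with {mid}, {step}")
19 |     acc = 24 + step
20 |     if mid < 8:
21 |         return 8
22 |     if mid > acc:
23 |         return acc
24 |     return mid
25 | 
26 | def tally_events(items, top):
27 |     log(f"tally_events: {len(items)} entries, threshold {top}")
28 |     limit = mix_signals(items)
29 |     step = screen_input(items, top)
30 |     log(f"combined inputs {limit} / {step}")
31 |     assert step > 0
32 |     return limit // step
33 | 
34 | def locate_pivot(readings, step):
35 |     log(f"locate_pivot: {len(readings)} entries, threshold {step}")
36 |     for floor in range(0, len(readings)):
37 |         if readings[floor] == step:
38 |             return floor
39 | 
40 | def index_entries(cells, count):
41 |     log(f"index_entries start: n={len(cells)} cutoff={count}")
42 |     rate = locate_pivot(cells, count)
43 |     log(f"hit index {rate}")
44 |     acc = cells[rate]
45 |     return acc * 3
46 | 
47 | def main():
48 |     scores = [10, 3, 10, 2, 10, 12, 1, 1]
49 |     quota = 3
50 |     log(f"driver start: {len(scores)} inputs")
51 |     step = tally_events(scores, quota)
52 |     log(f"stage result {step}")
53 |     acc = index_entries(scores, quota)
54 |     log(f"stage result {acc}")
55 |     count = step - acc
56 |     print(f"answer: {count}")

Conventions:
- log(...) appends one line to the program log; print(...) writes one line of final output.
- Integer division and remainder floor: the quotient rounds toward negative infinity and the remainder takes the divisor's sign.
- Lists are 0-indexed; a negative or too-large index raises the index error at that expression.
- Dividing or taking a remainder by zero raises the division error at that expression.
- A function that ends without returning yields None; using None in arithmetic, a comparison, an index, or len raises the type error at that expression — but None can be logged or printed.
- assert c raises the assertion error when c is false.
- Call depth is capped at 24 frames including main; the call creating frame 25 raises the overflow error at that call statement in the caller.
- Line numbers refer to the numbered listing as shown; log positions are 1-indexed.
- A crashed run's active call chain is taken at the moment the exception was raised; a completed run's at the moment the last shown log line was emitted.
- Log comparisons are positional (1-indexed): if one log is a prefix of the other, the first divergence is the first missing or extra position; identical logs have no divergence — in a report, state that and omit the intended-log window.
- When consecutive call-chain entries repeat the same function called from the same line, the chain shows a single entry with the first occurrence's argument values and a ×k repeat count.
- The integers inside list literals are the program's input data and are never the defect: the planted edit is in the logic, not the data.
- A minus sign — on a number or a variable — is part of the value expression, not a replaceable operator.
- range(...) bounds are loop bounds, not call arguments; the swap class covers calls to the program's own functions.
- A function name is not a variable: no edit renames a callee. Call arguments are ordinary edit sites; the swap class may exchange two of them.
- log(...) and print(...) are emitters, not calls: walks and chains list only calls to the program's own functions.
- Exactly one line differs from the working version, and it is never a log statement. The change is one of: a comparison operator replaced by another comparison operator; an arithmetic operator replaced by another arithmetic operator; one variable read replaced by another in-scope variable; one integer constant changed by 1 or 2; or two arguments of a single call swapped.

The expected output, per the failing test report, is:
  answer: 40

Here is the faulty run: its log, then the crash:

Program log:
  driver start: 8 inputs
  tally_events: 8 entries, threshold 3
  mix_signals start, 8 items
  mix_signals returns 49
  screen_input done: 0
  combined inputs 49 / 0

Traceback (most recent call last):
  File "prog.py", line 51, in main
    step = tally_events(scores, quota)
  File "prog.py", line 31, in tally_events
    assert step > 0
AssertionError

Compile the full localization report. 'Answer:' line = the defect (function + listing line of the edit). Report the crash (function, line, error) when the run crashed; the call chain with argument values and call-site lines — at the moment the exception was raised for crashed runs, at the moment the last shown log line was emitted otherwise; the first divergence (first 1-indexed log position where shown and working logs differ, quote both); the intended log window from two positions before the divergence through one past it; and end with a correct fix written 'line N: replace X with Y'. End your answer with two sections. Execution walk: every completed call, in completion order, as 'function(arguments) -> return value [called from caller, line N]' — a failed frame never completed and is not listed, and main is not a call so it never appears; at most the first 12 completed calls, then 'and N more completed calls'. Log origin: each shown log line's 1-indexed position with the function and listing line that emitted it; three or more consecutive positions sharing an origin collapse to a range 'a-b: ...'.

Answer: the defect is in screen_input at line 13.
The tell: The earliest visible damage is log position 5 — 'screen_input done: 0' rather than the intended 'screen_input done: 1'.
Crash: tally_events, line 31, AssertionError.
Call chain: main -> tally_events([10, 3, 10, 2, 10, 12, 1, 1], 3) (called at line 51).
First divergence: at position 5 the run shows 'screen_input done: 0' where the working version logs 'screen_input done: 1'.
Intended log window:
  3: mix_signals start, 8 items
  4: mix_signals returns 49
  5: screen_input done: 1
  6: combined inputs 49 / 1
Execution walk:
  mix_signals([10, 3, 10, 2, 10, 12, 1, 1]) -> 49  [called from tally_events, line 28]
  screen_input([10, 3, 10, 2, 10, 12, 1, 1], 3) -> 0  [called from tally_events, line 29]
Log line origins:
  1 — main, line 50
  2 — tally_events, line 27
  3 — mix_signals, line 2
  4 — mix_signals, line 6
  5 — screen_input, line 14
  6 — tally_events, line 30
A correct fix: line 13: replace `%` with `+`.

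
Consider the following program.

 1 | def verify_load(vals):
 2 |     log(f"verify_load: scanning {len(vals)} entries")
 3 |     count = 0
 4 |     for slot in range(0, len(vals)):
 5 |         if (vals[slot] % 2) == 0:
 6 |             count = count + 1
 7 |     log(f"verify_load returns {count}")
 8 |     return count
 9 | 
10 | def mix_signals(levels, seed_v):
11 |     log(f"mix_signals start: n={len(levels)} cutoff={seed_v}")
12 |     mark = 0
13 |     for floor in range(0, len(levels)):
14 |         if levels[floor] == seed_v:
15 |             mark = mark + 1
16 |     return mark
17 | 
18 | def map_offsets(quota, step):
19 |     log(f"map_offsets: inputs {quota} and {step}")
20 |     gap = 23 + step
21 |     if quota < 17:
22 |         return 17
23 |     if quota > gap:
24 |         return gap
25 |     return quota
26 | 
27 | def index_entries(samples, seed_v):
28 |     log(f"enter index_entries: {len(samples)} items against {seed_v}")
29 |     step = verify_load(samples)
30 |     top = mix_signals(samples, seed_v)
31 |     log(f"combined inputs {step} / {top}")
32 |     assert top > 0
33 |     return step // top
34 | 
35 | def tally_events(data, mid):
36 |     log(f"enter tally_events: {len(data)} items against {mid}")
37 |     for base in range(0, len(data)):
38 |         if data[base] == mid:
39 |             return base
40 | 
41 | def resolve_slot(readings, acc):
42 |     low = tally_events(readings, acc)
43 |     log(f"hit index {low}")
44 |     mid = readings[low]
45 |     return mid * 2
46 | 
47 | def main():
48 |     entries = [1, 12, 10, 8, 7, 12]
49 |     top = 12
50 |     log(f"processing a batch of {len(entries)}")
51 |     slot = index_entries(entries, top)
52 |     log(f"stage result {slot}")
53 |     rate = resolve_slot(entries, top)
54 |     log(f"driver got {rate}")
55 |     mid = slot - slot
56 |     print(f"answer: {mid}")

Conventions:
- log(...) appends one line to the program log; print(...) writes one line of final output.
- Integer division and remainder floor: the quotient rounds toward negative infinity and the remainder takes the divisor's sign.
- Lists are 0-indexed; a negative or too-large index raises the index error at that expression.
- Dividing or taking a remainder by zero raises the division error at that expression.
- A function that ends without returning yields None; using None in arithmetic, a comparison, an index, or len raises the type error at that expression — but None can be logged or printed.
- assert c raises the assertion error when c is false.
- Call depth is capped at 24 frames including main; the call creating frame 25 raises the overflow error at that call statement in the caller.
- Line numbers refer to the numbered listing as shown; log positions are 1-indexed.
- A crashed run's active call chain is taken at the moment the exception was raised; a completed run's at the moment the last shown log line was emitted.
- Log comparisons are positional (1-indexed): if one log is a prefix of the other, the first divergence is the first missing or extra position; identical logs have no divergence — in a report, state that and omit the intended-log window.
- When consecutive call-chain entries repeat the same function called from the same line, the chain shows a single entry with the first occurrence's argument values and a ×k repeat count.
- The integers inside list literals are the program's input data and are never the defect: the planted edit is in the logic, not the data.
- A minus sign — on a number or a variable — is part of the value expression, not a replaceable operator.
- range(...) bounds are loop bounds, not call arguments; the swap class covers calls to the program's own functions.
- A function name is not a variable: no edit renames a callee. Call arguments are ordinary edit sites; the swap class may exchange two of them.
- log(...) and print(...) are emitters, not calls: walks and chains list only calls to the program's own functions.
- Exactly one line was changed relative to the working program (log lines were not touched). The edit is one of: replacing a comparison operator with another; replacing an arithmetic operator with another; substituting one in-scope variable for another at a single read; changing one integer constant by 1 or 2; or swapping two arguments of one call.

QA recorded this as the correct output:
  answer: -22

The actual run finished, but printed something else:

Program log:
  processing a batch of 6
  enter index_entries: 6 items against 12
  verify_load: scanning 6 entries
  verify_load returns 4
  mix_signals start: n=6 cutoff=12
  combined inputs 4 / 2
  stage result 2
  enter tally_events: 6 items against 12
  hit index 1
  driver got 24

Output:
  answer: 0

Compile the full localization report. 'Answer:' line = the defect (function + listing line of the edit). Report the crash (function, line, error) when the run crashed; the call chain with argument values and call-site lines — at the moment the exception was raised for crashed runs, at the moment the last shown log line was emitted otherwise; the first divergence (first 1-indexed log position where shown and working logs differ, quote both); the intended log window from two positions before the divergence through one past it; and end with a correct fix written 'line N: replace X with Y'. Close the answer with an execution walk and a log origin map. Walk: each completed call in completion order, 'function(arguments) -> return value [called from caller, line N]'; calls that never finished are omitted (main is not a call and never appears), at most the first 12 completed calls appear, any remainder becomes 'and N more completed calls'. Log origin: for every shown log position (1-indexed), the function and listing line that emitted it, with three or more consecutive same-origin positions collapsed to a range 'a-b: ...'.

Answer: the defect is in main at line 55.
Core observation: No log line changed; the fault shows up purely in the output.
Call chain: main.
First divergence: none; the two logs match at every position.
Execution walk:
  verify_load([1, 12, 10, 8, 7, 12]) -> 4  [called from index_entries, line 29]
  mix_signals([1, 12, 10, 8, 7, 12], 12) -> 2  [called from index_entries, line 30]
  index_entries([1, 12, 10, 8, 7, 12], 12) -> 2  [called from main, line 51]
  tally_events([1, 12, 10, 8, 7, 12], 12) -> 1  [called from resolve_slot, line 42]
  resolve_slot([1, 12, 10, 8, 7, 12], 12) -> 24  [called from main, line 53]
Log origins:
  1: emitted by main (line 50)
  2: emitted by index_entries (line 28)
  3: emitted by verify_load (line 2)
  4: emitted by verify_load (line 7)
  5: emitted by mix_signals (line 11)
  6: emitted by index_entries (line 31)
  7: emitted by main (line 52)
  8: emitted by tally_events (line 36)
  9: emitted by resolve_slot (line 43)
  10: emitted by main (line 54)
A correct fix: line 55: replace `slot - slot` with `slot - rate`.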